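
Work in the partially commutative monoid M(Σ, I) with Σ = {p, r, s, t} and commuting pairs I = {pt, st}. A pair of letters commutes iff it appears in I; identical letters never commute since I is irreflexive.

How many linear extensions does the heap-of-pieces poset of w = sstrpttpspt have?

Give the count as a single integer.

105

piece 0:s — minimal
piece 1:s rests on {0:s}
piece 2:t — minimal
piece 3:r rests on {1:s, 2:t}
piece 4:p rests on {3:r}
piece 5:t rests on {3:r}
piece 6:t rests on {5:t}
piece 7:p rests on {4:p}
piece 8:s rests on {7:p}
piece 9:p rests on {8:s}
piece 10:t rests on {6:t}
minimal pieces: {0:s, 2:t}
ways to finish when only these pieces remain (= sum over removing one remaining piece with nothing left below it):
  1 left: {9}→1  {10}→1
  2 left: {6,10}→1  {8,9}→1  {9,10}→2
  3 left: {5,6,10}→1  {6,9,10}→3  {7,8,9}→1  {8,9,10}→3
  4 left: {4,7,8,9}→1  {5,6,9,10}→4  {6,8,9,10}→6  {7,8,9,10}→4
  5 left: {4,7,8,9,10}→5  {5,6,8,9,10}→10  {6,7,8,9,10}→10
  6 left: {4,6,7,8,9,10}→15  {5,6,7,8,9,10}→20
  7 left: {4,5,6,7,8,9,10}→35
  8 left: {3,4,5,6,7,8,9,10}→35
  9 left: {1,3,4,5,6,7,8,9,10}→35  {2,3,4,5,6,7,8,9,10}→35
  placing 0:s first → 70 extensions
  placing 2:t first → 35 extensions
total linear extensions = 105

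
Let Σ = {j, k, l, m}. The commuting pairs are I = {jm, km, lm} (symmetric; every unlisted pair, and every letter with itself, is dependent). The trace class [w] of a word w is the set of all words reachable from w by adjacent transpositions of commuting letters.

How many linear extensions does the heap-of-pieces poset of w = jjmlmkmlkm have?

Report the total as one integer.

0(j) covers ∅
1(j) covers 0:j
2(m) covers ∅
3(l) covers 1:j
4(m) covers 2:m
5(k) covers 3:l
6(m) covers 4:m
7(l) covers 5:k
8(k) covers 7:l
9(m) covers 6:m
floor of heap: 0:j, 2:m
completions by unplaced set U, small U first (add the entries for U minus each lowest piece of U):
  |U|=1: {8}:1  {9}:1
  |U|=2: {6,9}:1  {7,8}:1  {8,9}:2
  |U|=3: {4,6,9}:1  {5,7,8}:1  {6,8,9}:3  {7,8,9}:3
  |U|=4: {2,4,6,9}:1  {3,5,7,8}:1  {4,6,8,9}:4  {5,7,8,9}:4  {6,7,8,9}:6
  |U|=5: {1,3,5,7,8}:1  {2,4,6,8,9}:5  {3,5,7,8,9}:5  {4,6,7,8,9}:10  {5,6,7,8,9}:10
  |U|=6: {0,1,3,5,7,8}:1  {1,3,5,7,8,9}:6  {2,4,6,7,8,9}:15  {3,5,6,7,8,9}:15  {4,5,6,7,8,9}:20
  |U|=7: {0,1,3,5,7,8,9}:7  {1,3,5,6,7,8,9}:21  {2,4,5,6,7,8,9}:35  {3,4,5,6,7,8,9}:35
  |U|=8: {0,1,3,5,6,7,8,9}:28  {1,3,4,5,6,7,8,9}:56  {2,3,4,5,6,7,8,9}:70
  start at 0(j): 126
  start at 2(m): 84
sum over floor = 210

210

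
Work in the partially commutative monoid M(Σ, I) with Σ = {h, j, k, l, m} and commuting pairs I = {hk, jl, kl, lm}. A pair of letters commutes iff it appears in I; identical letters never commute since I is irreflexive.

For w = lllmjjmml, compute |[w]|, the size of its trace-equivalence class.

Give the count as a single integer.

126

#0=l has no predecessor
#1=l depends on [0:l]
#2=l depends on [1:l]
#3=m has no predecessor
#4=j depends on [3:m]
#5=j depends on [4:j]
#6=m depends on [5:j]
#7=m depends on [6:m]
#8=l depends on [2:l]
sources: [0:l, 3:m]
N(rest) = Σ N(rest − s) over sources s of rest; N(one piece) = 1:
  size 1 → [7]=1  [8]=1
  size 2 → [2,8]=1  [6,7]=1  [7,8]=2
  size 3 → [1,2,8]=1  [2,7,8]=3  [5,6,7]=1  [6,7,8]=3
  size 4 → [0,1,2,8]=1  [1,2,7,8]=4  [2,6,7,8]=6  [4,5,6,7]=1  [5,6,7,8]=4
  size 5 → [0,1,2,7,8]=5  [1,2,6,7,8]=10  [2,5,6,7,8]=10  [3,4,5,6,7]=1  [4,5,6,7,8]=5
  size 6 → [0,1,2,6,7,8]=15  [1,2,5,6,7,8]=20  [2,4,5,6,7,8]=15  [3,4,5,6,7,8]=6
  size 7 → [0,1,2,5,6,7,8]=35  [1,2,4,5,6,7,8]=35  [2,3,4,5,6,7,8]=21
  first=0(l) contributes 56
  first=3(m) contributes 70
|[w]| = 126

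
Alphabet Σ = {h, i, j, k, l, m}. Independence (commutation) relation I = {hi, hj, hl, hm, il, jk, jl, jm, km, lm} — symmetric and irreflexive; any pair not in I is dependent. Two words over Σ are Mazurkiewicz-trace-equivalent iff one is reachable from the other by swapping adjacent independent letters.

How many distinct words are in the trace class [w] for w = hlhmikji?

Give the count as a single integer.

90

0(h) covers ∅
1(l) covers ∅
2(h) covers 0:h
3(m) covers ∅
4(i) covers 3:m
5(k) covers 1:l, 2:h, 4:i
6(j) covers 4:i
7(i) covers 5:k, 6:j
floor of heap: 0:h, 1:l, 3:m
completions by unplaced set U, small U first (add the entries for U minus each lowest piece of U):
  |U|=1: {7}:1
  |U|=2: {5,7}:1  {6,7}:1
  |U|=3: {1,5,7}:1  {2,5,7}:1  {5,6,7}:2
  |U|=4: {0,2,5,7}:1  {1,2,5,7}:2  {1,5,6,7}:3  {2,5,6,7}:3  {4,5,6,7}:2
  |U|=5: {0,1,2,5,7}:3  {0,2,5,6,7}:4  {1,2,5,6,7}:8  {1,4,5,6,7}:5  {2,4,5,6,7}:5  {3,4,5,6,7}:2
  |U|=6: {0,1,2,5,6,7}:15  {0,2,4,5,6,7}:9  {1,2,4,5,6,7}:18  {1,3,4,5,6,7}:7  {2,3,4,5,6,7}:7
  start at 0(h): 32
  start at 1(l): 16
  start at 3(m): 42
sum over floor = 90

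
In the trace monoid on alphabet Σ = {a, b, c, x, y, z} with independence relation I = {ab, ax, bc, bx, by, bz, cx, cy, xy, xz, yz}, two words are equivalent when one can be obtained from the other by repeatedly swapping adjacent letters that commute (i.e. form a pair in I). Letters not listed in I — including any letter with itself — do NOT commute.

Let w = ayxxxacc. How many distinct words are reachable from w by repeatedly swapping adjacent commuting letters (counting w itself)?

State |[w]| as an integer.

56

#0=a has no predecessor
#1=y depends on [0:a]
#2=x has no predecessor
#3=x depends on [2:x]
#4=x depends on [3:x]
#5=a depends on [1:y]
#6=c depends on [5:a]
#7=c depends on [6:c]
sources: [0:a, 2:x]
N(rest) = Σ N(rest − s) over sources s of rest; N(one piece) = 1:
  size 1 → [4]=1  [7]=1
  size 2 → [3,4]=1  [4,7]=2  [6,7]=1
  size 3 → [2,3,4]=1  [3,4,7]=3  [4,6,7]=3  [5,6,7]=1
  size 4 → [1,5,6,7]=1  [2,3,4,7]=4  [3,4,6,7]=6  [4,5,6,7]=4
  size 5 → [0,1,5,6,7]=1  [1,4,5,6,7]=5  [2,3,4,6,7]=10  [3,4,5,6,7]=10
  size 6 → [0,1,4,5,6,7]=6  [1,3,4,5,6,7]=15  [2,3,4,5,6,7]=20
  first=0(a) contributes 35
  first=2(x) contributes 21
|[w]| = 56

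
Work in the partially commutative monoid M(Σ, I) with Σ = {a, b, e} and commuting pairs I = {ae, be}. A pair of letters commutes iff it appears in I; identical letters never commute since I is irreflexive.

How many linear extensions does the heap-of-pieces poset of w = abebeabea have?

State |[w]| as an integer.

84

#0=a has no predecessor
#1=b depends on [0:a]
#2=e has no predecessor
#3=b depends on [1:b]
#4=e depends on [2:e]
#5=a depends on [3:b]
#6=b depends on [5:a]
#7=e depends on [4:e]
#8=a depends on [6:b]
sources: [0:a, 2:e]
N(rest) = Σ N(rest − s) over sources s of rest; N(one piece) = 1:
  size 1 → [7]=1  [8]=1
  size 2 → [4,7]=1  [6,8]=1  [7,8]=2
  size 3 → [2,4,7]=1  [4,7,8]=3  [5,6,8]=1  [6,7,8]=3
  size 4 → [2,4,7,8]=4  [3,5,6,8]=1  [4,6,7,8]=6  [5,6,7,8]=4
  size 5 → [1,3,5,6,8]=1  [2,4,6,7,8]=10  [3,5,6,7,8]=5  [4,5,6,7,8]=10
  size 6 → [0,1,3,5,6,8]=1  [1,3,5,6,7,8]=6  [2,4,5,6,7,8]=20  [3,4,5,6,7,8]=15
  size 7 → [0,1,3,5,6,7,8]=7  [1,3,4,5,6,7,8]=21  [2,3,4,5,6,7,8]=35
  first=0(a) contributes 56
  first=2(e) contributes 28
|[w]| = 84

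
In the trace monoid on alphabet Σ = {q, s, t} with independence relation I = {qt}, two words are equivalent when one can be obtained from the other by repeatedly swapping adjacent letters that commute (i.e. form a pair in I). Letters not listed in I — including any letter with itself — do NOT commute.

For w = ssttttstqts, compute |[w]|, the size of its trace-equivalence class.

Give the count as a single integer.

3

piece 0:s — minimal
piece 1:s rests on {0:s}
piece 2:t rests on {1:s}
piece 3:t rests on {2:t}
piece 4:t rests on {3:t}
piece 5:t rests on {4:t}
piece 6:s rests on {5:t}
piece 7:t rests on {6:s}
piece 8:q rests on {6:s}
piece 9:t rests on {7:t}
piece 10:s rests on {8:q, 9:t}
minimal pieces: {0:s}
ways to finish when only these pieces remain (= sum over removing one remaining piece with nothing left below it):
  1 left: {10}→1
  2 left: {8,10}→1  {9,10}→1
  3 left: {7,9,10}→1  {8,9,10}→2
  4 left: {7,8,9,10}→3
  5 left: {6,7,8,9,10}→3
  6 left: {5,6,7,8,9,10}→3
  7 left: {4,5,6,7,8,9,10}→3
  8 left: {3,4,5,6,7,8,9,10}→3
  9 left: {2,3,4,5,6,7,8,9,10}→3
  placing 0:s first → 3 extensions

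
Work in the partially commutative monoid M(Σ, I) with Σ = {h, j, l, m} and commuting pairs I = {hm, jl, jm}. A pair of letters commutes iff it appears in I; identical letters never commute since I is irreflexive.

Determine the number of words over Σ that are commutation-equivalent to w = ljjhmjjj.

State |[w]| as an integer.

18

piece 0:l — minimal
piece 1:j — minimal
piece 2:j rests on {1:j}
piece 3:h rests on {0:l, 2:j}
piece 4:m rests on {0:l}
piece 5:j rests on {3:h}
piece 6:j rests on {5:j}
piece 7:j rests on {6:j}
minimal pieces: {0:l, 1:j}
ways to finish when only these pieces remain (= sum over removing one remaining piece with nothing left below it):
  1 left: {4}→1  {7}→1
  2 left: {4,7}→2  {6,7}→1
  3 left: {4,6,7}→3  {5,6,7}→1
  4 left: {3,5,6,7}→1  {4,5,6,7}→4
  5 left: {2,3,5,6,7}→1  {3,4,5,6,7}→5
  6 left: {0,3,4,5,6,7}→5  {1,2,3,5,6,7}→1  {2,3,4,5,6,7}→6
  placing 0:l first → 7 extensions
  placing 1:j first → 11 extensions
total linear extensions = 18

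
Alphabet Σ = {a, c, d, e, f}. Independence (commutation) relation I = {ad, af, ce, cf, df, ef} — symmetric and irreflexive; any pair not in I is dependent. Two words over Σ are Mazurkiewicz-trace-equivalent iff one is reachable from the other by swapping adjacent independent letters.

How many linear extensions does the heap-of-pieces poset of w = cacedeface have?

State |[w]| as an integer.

drop 0:c onto floor
drop 1:a onto {0:c}
drop 2:c onto {1:a}
drop 3:e onto {1:a}
drop 4:d onto {2:c, 3:e}
drop 5:e onto {4:d}
drop 6:f onto floor
drop 7:a onto {5:e}
drop 8:c onto {7:a}
drop 9:e onto {7:a}
ground layer = {0:c, 6:f}
drop-orders for the pieces not yet dropped (sum over which currently-grounded one goes next):
  1 to go: {6} 1  {8} 1  {9} 1
  2 to go: {6,8} 2  {6,9} 2  {8,9} 2
  3 to go: {6,8,9} 6  {7,8,9} 2
  4 to go: {5,7,8,9} 2  {6,7,8,9} 8
  5 to go: {4,5,7,8,9} 2  {5,6,7,8,9} 10
  6 to go: {2,4,5,7,8,9} 2  {3,4,5,7,8,9} 2  {4,5,6,7,8,9} 12
  7 to go: {2,3,4,5,7,8,9} 4  {2,4,5,6,7,8,9} 14  {3,4,5,6,7,8,9} 14
  8 to go: {1,2,3,4,5,7,8,9} 4  {2,3,4,5,6,7,8,9} 32
  if 0:c drops first: 36 orders
  if 6:f drops first: 4 orders
heap linearizations: 40

40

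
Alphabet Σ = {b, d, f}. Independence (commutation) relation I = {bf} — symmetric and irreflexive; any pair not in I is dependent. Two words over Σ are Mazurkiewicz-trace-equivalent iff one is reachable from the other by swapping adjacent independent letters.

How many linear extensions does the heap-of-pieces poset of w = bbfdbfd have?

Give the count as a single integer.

drop 0:b onto floor
drop 1:b onto {0:b}
drop 2:f onto floor
drop 3:d onto {1:b, 2:f}
drop 4:b onto {3:d}
drop 5:f onto {3:d}
drop 6:d onto {4:b, 5:f}
ground layer = {0:b, 2:f}
drop-orders for the pieces not yet dropped (sum over which currently-grounded one goes next):
  1 to go: {6} 1
  2 to go: {4,6} 1  {5,6} 1
  3 to go: {4,5,6} 2
  4 to go: {3,4,5,6} 2
  5 to go: {1,3,4,5,6} 2  {2,3,4,5,6} 2
  if 0:b drops first: 4 orders
  if 2:f drops first: 2 orders
heap linearizations: 6

6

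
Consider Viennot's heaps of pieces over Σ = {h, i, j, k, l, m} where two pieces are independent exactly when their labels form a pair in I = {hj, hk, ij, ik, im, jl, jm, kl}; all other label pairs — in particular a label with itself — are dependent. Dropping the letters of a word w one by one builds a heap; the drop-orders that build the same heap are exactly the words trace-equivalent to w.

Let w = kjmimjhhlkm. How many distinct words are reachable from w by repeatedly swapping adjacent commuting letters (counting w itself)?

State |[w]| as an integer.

#0=k has no predecessor
#1=j depends on [0:k]
#2=m depends on [0:k]
#3=i has no predecessor
#4=m depends on [2:m]
#5=j depends on [1:j]
#6=h depends on [3:i, 4:m]
#7=h depends on [6:h]
#8=l depends on [7:h]
#9=k depends on [4:m, 5:j]
#10=m depends on [8:l, 9:k]
sources: [0:k, 3:i]
N(rest) = Σ N(rest − s) over sources s of rest; N(one piece) = 1:
  size 1 → [10]=1
  size 2 → [8,10]=1  [9,10]=1
  size 3 → [5,9,10]=1  [7,8,10]=1  [8,9,10]=2
  size 4 → [1,5,9,10]=1  [5,8,9,10]=3  [6,7,8,10]=1  [7,8,9,10]=3
  size 5 → [1,5,8,9,10]=4  [3,6,7,8,10]=1  [5,7,8,9,10]=6  [6,7,8,9,10]=4
  size 6 → [1,5,7,8,9,10]=10  [3,6,7,8,9,10]=5  [4,6,7,8,9,10]=4  [5,6,7,8,9,10]=10
  size 7 → [1,5,6,7,8,9,10]=20  [2,4,6,7,8,9,10]=4  [3,4,6,7,8,9,10]=9  [3,5,6,7,8,9,10]=15  [4,5,6,7,8,9,10]=14
  size 8 → [1,3,5,6,7,8,9,10]=35  [1,4,5,6,7,8,9,10]=34  [2,3,4,6,7,8,9,10]=13  [2,4,5,6,7,8,9,10]=18  [3,4,5,6,7,8,9,10]=38
  size 9 → [1,2,4,5,6,7,8,9,10]=52  [1,3,4,5,6,7,8,9,10]=107  [2,3,4,5,6,7,8,9,10]=69
  first=0(k) contributes 228
  first=3(i) contributes 52
|[w]| = 280

280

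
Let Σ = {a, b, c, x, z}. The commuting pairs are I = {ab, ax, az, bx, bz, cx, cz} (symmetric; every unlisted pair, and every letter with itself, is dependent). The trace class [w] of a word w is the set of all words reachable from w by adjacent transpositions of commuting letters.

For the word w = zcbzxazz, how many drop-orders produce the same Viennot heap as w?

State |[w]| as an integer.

112

#0=z has no predecessor
#1=c has no predecessor
#2=b depends on [1:c]
#3=z depends on [0:z]
#4=x depends on [3:z]
#5=a depends on [1:c]
#6=z depends on [4:x]
#7=z depends on [6:z]
sources: [0:z, 1:c]
N(rest) = Σ N(rest − s) over sources s of rest; N(one piece) = 1:
  size 1 → [2]=1  [5]=1  [7]=1
  size 2 → [2,5]=2  [2,7]=2  [5,7]=2  [6,7]=1
  size 3 → [1,2,5]=2  [2,5,7]=6  [2,6,7]=3  [4,6,7]=1  [5,6,7]=3
  size 4 → [1,2,5,7]=8  [2,4,6,7]=4  [2,5,6,7]=12  [3,4,6,7]=1  [4,5,6,7]=4
  size 5 → [0,3,4,6,7]=1  [1,2,5,6,7]=20  [2,3,4,6,7]=5  [2,4,5,6,7]=20  [3,4,5,6,7]=5
  size 6 → [0,2,3,4,6,7]=6  [0,3,4,5,6,7]=6  [1,2,4,5,6,7]=40  [2,3,4,5,6,7]=30
  first=0(z) contributes 70
  first=1(c) contributes 42
|[w]| = 112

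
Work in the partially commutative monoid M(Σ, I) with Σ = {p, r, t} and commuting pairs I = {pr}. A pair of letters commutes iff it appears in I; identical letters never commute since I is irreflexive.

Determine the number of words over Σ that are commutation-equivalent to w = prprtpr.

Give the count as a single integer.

12

0(p) covers ∅
1(r) covers ∅
2(p) covers 0:p
3(r) covers 1:r
4(t) covers 2:p, 3:r
5(p) covers 4:t
6(r) covers 4:t
floor of heap: 0:p, 1:r
completions by unplaced set U, small U first (add the entries for U minus each lowest piece of U):
  |U|=1: {5}:1  {6}:1
  |U|=2: {5,6}:2
  |U|=3: {4,5,6}:2
  |U|=4: {2,4,5,6}:2  {3,4,5,6}:2
  |U|=5: {0,2,4,5,6}:2  {1,3,4,5,6}:2  {2,3,4,5,6}:4
  start at 0(p): 6
  start at 1(r): 6
sum over floor = 12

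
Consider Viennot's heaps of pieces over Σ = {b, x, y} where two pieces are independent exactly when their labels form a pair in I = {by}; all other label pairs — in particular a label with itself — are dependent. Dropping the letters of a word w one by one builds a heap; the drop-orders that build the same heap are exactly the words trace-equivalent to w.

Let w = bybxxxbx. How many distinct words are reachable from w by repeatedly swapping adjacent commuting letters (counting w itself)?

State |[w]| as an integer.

3

#0=b has no predecessor
#1=y has no predecessor
#2=b depends on [0:b]
#3=x depends on [1:y, 2:b]
#4=x depends on [3:x]
#5=x depends on [4:x]
#6=b depends on [5:x]
#7=x depends on [6:b]
sources: [0:b, 1:y]
N(rest) = Σ N(rest − s) over sources s of rest; N(one piece) = 1:
  size 1 → [7]=1
  size 2 → [6,7]=1
  size 3 → [5,6,7]=1
  size 4 → [4,5,6,7]=1
  size 5 → [3,4,5,6,7]=1
  size 6 → [1,3,4,5,6,7]=1  [2,3,4,5,6,7]=1
  first=0(b) contributes 2
  first=1(y) contributes 1
|[w]| = 3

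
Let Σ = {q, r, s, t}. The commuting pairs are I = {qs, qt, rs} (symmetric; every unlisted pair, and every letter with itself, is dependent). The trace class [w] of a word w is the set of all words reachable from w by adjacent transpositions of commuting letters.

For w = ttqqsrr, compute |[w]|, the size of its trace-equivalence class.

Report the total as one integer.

22

0(t) covers ∅
1(t) covers 0:t
2(q) covers ∅
3(q) covers 2:q
4(s) covers 1:t
5(r) covers 1:t, 3:q
6(r) covers 5:r
floor of heap: 0:t, 2:q
completions by unplaced set U, small U first (add the entries for U minus each lowest piece of U):
  |U|=1: {4}:1  {6}:1
  |U|=2: {4,6}:2  {5,6}:1
  |U|=3: {3,5,6}:1  {4,5,6}:3
  |U|=4: {1,4,5,6}:3  {2,3,5,6}:1  {3,4,5,6}:4
  |U|=5: {0,1,4,5,6}:3  {1,3,4,5,6}:7  {2,3,4,5,6}:5
  start at 0(t): 12
  start at 2(q): 10
sum over floor = 22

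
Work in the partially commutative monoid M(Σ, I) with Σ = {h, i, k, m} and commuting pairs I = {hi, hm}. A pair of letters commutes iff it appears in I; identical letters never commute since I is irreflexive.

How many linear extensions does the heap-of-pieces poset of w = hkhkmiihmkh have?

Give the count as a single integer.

5

piece 0:h — minimal
piece 1:k rests on {0:h}
piece 2:h rests on {1:k}
piece 3:k rests on {2:h}
piece 4:m rests on {3:k}
piece 5:i rests on {4:m}
piece 6:i rests on {5:i}
piece 7:h rests on {3:k}
piece 8:m rests on {6:i}
piece 9:k rests on {7:h, 8:m}
piece 10:h rests on {9:k}
minimal pieces: {0:h}
ways to finish when only these pieces remain (= sum over removing one remaining piece with nothing left below it):
  1 left: {10}→1
  2 left: {9,10}→1
  3 left: {7,9,10}→1  {8,9,10}→1
  4 left: {6,8,9,10}→1  {7,8,9,10}→2
  5 left: {5,6,8,9,10}→1  {6,7,8,9,10}→3
  6 left: {4,5,6,8,9,10}→1  {5,6,7,8,9,10}→4
  7 left: {4,5,6,7,8,9,10}→5
  8 left: {3,4,5,6,7,8,9,10}→5
  9 left: {2,3,4,5,6,7,8,9,10}→5
  placing 0:h first → 5 extensions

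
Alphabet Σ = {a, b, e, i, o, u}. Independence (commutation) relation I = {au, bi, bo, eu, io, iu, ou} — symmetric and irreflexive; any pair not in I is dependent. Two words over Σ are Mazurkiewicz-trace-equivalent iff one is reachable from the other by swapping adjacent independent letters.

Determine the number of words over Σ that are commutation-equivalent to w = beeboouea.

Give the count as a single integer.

12

drop 0:b onto floor
drop 1:e onto {0:b}
drop 2:e onto {1:e}
drop 3:b onto {2:e}
drop 4:o onto {2:e}
drop 5:o onto {4:o}
drop 6:u onto {3:b}
drop 7:e onto {3:b, 5:o}
drop 8:a onto {7:e}
ground layer = {0:b}
drop-orders for the pieces not yet dropped (sum over which currently-grounded one goes next):
  1 to go: {6} 1  {8} 1
  2 to go: {6,8} 2  {7,8} 1
  3 to go: {5,7,8} 1  {6,7,8} 3
  4 to go: {3,6,7,8} 3  {4,5,7,8} 1  {5,6,7,8} 4
  5 to go: {3,5,6,7,8} 7  {4,5,6,7,8} 5
  6 to go: {3,4,5,6,7,8} 12
  7 to go: {2,3,4,5,6,7,8} 12
  if 0:b drops first: 12 orders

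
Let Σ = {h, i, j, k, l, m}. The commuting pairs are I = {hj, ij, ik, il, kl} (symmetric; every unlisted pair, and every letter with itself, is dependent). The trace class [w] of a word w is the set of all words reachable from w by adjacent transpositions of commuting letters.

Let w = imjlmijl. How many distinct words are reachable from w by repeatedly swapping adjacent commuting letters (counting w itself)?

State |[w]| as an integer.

#0=i has no predecessor
#1=m depends on [0:i]
#2=j depends on [1:m]
#3=l depends on [2:j]
#4=m depends on [3:l]
#5=i depends on [4:m]
#6=j depends on [4:m]
#7=l depends on [6:j]
sources: [0:i]
N(rest) = Σ N(rest − s) over sources s of rest; N(one piece) = 1:
  size 1 → [5]=1  [7]=1
  size 2 → [5,7]=2  [6,7]=1
  size 3 → [5,6,7]=3
  size 4 → [4,5,6,7]=3
  size 5 → [3,4,5,6,7]=3
  size 6 → [2,3,4,5,6,7]=3
  first=0(i) contributes 3

3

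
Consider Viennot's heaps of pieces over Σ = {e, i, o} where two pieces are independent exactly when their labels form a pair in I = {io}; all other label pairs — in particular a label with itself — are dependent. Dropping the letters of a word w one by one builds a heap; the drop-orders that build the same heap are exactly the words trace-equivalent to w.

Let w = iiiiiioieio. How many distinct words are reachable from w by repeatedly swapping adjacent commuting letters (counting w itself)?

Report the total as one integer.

0(i) covers ∅
1(i) covers 0:i
2(i) covers 1:i
3(i) covers 2:i
4(i) covers 3:i
5(i) covers 4:i
6(o) covers ∅
7(i) covers 5:i
8(e) covers 6:o, 7:i
9(i) covers 8:e
10(o) covers 8:e
floor of heap: 0:i, 6:o
completions by unplaced set U, small U first (add the entries for U minus each lowest piece of U):
  |U|=1: {9}:1  {10}:1
  |U|=2: {9,10}:2
  |U|=3: {8,9,10}:2
  |U|=4: {6,8,9,10}:2  {7,8,9,10}:2
  |U|=5: {5,7,8,9,10}:2  {6,7,8,9,10}:4
  |U|=6: {4,5,7,8,9,10}:2  {5,6,7,8,9,10}:6
  |U|=7: {3,4,5,7,8,9,10}:2  {4,5,6,7,8,9,10}:8
  |U|=8: {2,3,4,5,7,8,9,10}:2  {3,4,5,6,7,8,9,10}:10
  |U|=9: {1,2,3,4,5,7,8,9,10}:2  {2,3,4,5,6,7,8,9,10}:12
  start at 0(i): 14
  start at 6(o): 2
sum over floor = 16

16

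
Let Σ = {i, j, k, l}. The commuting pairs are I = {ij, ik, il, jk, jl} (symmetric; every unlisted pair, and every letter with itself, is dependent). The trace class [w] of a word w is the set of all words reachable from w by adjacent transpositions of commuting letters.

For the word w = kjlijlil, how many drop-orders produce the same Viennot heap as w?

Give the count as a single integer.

420

drop 0:k onto floor
drop 1:j onto floor
drop 2:l onto {0:k}
drop 3:i onto floor
drop 4:j onto {1:j}
drop 5:l onto {2:l}
drop 6:i onto {3:i}
drop 7:l onto {5:l}
ground layer = {0:k, 1:j, 3:i}
drop-orders for the pieces not yet dropped (sum over which currently-grounded one goes next):
  1 to go: {4} 1  {6} 1  {7} 1
  2 to go: {1,4} 1  {3,6} 1  {4,6} 2  {4,7} 2  {5,7} 1  {6,7} 2
  3 to go: {1,4,6} 3  {1,4,7} 3  {2,5,7} 1  {3,4,6} 3  {3,6,7} 3  {4,5,7} 3  {4,6,7} 6  {5,6,7} 3
  4 to go: {0,2,5,7} 1  {1,3,4,6} 6  {1,4,5,7} 6  {1,4,6,7} 12  {2,4,5,7} 4  {2,5,6,7} 4  {3,4,6,7} 12  {3,5,6,7} 6  {4,5,6,7} 12
  5 to go: {0,2,4,5,7} 5  {0,2,5,6,7} 5  {1,2,4,5,7} 10  {1,3,4,6,7} 30  {1,4,5,6,7} 30  {2,3,5,6,7} 10  {2,4,5,6,7} 20  {3,4,5,6,7} 30
  6 to go: {0,1,2,4,5,7} 15  {0,2,3,5,6,7} 15  {0,2,4,5,6,7} 30  {1,2,4,5,6,7} 60  {1,3,4,5,6,7} 90  {2,3,4,5,6,7} 60
  if 0:k drops first: 210 orders
  if 1:j drops first: 105 orders
  if 3:i drops first: 105 orders
heap linearizations: 420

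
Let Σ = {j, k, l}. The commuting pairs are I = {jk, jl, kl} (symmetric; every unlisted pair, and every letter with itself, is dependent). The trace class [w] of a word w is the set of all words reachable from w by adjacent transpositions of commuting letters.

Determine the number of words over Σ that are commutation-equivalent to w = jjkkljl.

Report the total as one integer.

210

0(j) covers ∅
1(j) covers 0:j
2(k) covers ∅
3(k) covers 2:k
4(l) covers ∅
5(j) covers 1:j
6(l) covers 4:l
floor of heap: 0:j, 2:k, 4:l
completions by unplaced set U, small U first (add the entries for U minus each lowest piece of U):
  |U|=1: {3}:1  {5}:1  {6}:1
  |U|=2: {1,5}:1  {2,3}:1  {3,5}:2  {3,6}:2  {4,6}:1  {5,6}:2
  |U|=3: {0,1,5}:1  {1,3,5}:3  {1,5,6}:3  {2,3,5}:3  {2,3,6}:3  {3,4,6}:3  {3,5,6}:6  {4,5,6}:3
  |U|=4: {0,1,3,5}:4  {0,1,5,6}:4  {1,2,3,5}:6  {1,3,5,6}:12  {1,4,5,6}:6  {2,3,4,6}:6  {2,3,5,6}:12  {3,4,5,6}:12
  |U|=5: {0,1,2,3,5}:10  {0,1,3,5,6}:20  {0,1,4,5,6}:10  {1,2,3,5,6}:30  {1,3,4,5,6}:30  {2,3,4,5,6}:30
  start at 0(j): 90
  start at 2(k): 60
  start at 4(l): 60
sum over floor = 210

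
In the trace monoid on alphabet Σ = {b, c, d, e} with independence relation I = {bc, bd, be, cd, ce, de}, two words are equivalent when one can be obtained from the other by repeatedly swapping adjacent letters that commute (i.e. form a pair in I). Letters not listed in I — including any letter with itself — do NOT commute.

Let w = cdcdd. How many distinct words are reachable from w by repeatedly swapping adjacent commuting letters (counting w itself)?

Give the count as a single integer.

10

drop 0:c onto floor
drop 1:d onto floor
drop 2:c onto {0:c}
drop 3:d onto {1:d}
drop 4:d onto {3:d}
ground layer = {0:c, 1:d}
drop-orders for the pieces not yet dropped (sum over which currently-grounded one goes next):
  1 to go: {2} 1  {4} 1
  2 to go: {0,2} 1  {2,4} 2  {3,4} 1
  3 to go: {0,2,4} 3  {1,3,4} 1  {2,3,4} 3
  if 0:c drops first: 4 orders
  if 1:d drops first: 6 orders
heap linearizations: 10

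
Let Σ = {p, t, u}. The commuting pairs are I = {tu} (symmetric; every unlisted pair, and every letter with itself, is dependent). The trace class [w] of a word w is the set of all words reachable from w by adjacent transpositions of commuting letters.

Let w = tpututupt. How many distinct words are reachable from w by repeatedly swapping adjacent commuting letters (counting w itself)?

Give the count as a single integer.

10

#0=t has no predecessor
#1=p depends on [0:t]
#2=u depends on [1:p]
#3=t depends on [1:p]
#4=u depends on [2:u]
#5=t depends on [3:t]
#6=u depends on [4:u]
#7=p depends on [5:t, 6:u]
#8=t depends on [7:p]
sources: [0:t]
N(rest) = Σ N(rest − s) over sources s of rest; N(one piece) = 1:
  size 1 → [8]=1
  size 2 → [7,8]=1
  size 3 → [5,7,8]=1  [6,7,8]=1
  size 4 → [3,5,7,8]=1  [4,6,7,8]=1  [5,6,7,8]=2
  size 5 → [2,4,6,7,8]=1  [3,5,6,7,8]=3  [4,5,6,7,8]=3
  size 6 → [2,4,5,6,7,8]=4  [3,4,5,6,7,8]=6
  size 7 → [2,3,4,5,6,7,8]=10
  first=0(t) contributes 10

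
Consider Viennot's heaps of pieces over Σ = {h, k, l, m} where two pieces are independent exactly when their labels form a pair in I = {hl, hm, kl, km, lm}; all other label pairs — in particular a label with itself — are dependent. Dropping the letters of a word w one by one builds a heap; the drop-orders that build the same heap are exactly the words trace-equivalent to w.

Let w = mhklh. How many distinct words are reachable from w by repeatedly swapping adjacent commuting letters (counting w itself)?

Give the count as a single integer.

20

0(m) covers ∅
1(h) covers ∅
2(k) covers 1:h
3(l) covers ∅
4(h) covers 2:k
floor of heap: 0:m, 1:h, 3:l
completions by unplaced set U, small U first (add the entries for U minus each lowest piece of U):
  |U|=1: {0}:1  {3}:1  {4}:1
  |U|=2: {0,3}:2  {0,4}:2  {2,4}:1  {3,4}:2
  |U|=3: {0,2,4}:3  {0,3,4}:6  {1,2,4}:1  {2,3,4}:3
  start at 0(m): 4
  start at 1(h): 12
  start at 3(l): 4
sum over floor = 20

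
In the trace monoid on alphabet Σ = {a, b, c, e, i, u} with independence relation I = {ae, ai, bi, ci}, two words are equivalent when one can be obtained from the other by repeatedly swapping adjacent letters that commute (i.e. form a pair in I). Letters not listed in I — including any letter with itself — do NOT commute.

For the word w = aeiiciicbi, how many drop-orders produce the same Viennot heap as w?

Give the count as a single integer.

#0=a has no predecessor
#1=e has no predecessor
#2=i depends on [1:e]
#3=i depends on [2:i]
#4=c depends on [0:a, 1:e]
#5=i depends on [3:i]
#6=i depends on [5:i]
#7=c depends on [4:c]
#8=b depends on [7:c]
#9=i depends on [6:i]
sources: [0:a, 1:e]
N(rest) = Σ N(rest − s) over sources s of rest; N(one piece) = 1:
  size 1 → [8]=1  [9]=1
  size 2 → [6,9]=1  [7,8]=1  [8,9]=2
  size 3 → [4,7,8]=1  [5,6,9]=1  [6,8,9]=3  [7,8,9]=3
  size 4 → [0,4,7,8]=1  [3,5,6,9]=1  [4,7,8,9]=4  [5,6,8,9]=4  [6,7,8,9]=6
  size 5 → [0,4,7,8,9]=5  [2,3,5,6,9]=1  [3,5,6,8,9]=5  [4,6,7,8,9]=10  [5,6,7,8,9]=10
  size 6 → [0,4,6,7,8,9]=15  [2,3,5,6,8,9]=6  [3,5,6,7,8,9]=15  [4,5,6,7,8,9]=20
  size 7 → [0,4,5,6,7,8,9]=35  [2,3,5,6,7,8,9]=21  [3,4,5,6,7,8,9]=35
  size 8 → [0,3,4,5,6,7,8,9]=70  [2,3,4,5,6,7,8,9]=56
  first=0(a) contributes 56
  first=1(e) contributes 126
|[w]| = 182

182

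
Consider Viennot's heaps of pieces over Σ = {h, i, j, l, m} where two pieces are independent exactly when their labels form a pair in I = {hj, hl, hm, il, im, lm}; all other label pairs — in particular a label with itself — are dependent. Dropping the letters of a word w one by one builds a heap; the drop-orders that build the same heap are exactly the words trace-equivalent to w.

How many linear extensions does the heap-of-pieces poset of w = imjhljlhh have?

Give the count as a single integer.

91

0(i) covers ∅
1(m) covers ∅
2(j) covers 0:i, 1:m
3(h) covers 0:i
4(l) covers 2:j
5(j) covers 4:l
6(l) covers 5:j
7(h) covers 3:h
8(h) covers 7:h
floor of heap: 0:i, 1:m
completions by unplaced set U, small U first (add the entries for U minus each lowest piece of U):
  |U|=1: {6}:1  {8}:1
  |U|=2: {5,6}:1  {6,8}:2  {7,8}:1
  |U|=3: {3,7,8}:1  {4,5,6}:1  {5,6,8}:3  {6,7,8}:3
  |U|=4: {2,4,5,6}:1  {3,6,7,8}:4  {4,5,6,8}:4  {5,6,7,8}:6
  |U|=5: {1,2,4,5,6}:1  {2,4,5,6,8}:5  {3,5,6,7,8}:10  {4,5,6,7,8}:10
  |U|=6: {1,2,4,5,6,8}:6  {2,4,5,6,7,8}:15  {3,4,5,6,7,8}:20
  |U|=7: {1,2,4,5,6,7,8}:21  {2,3,4,5,6,7,8}:35
  start at 0(i): 56
  start at 1(m): 35
sum over floor = 91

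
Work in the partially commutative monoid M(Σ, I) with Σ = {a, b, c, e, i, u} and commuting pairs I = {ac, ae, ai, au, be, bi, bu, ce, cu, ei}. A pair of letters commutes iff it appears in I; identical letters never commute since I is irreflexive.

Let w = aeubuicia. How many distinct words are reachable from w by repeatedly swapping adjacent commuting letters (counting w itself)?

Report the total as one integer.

drop 0:a onto floor
drop 1:e onto floor
drop 2:u onto {1:e}
drop 3:b onto {0:a}
drop 4:u onto {2:u}
drop 5:i onto {4:u}
drop 6:c onto {3:b, 5:i}
drop 7:i onto {6:c}
drop 8:a onto {3:b}
ground layer = {0:a, 1:e}
drop-orders for the pieces not yet dropped (sum over which currently-grounded one goes next):
  1 to go: {7} 1  {8} 1
  2 to go: {6,7} 1  {7,8} 2
  3 to go: {5,6,7} 1  {6,7,8} 3
  4 to go: {3,6,7,8} 3  {4,5,6,7} 1  {5,6,7,8} 4
  5 to go: {0,3,6,7,8} 3  {2,4,5,6,7} 1  {3,5,6,7,8} 7  {4,5,6,7,8} 5
  6 to go: {0,3,5,6,7,8} 10  {1,2,4,5,6,7} 1  {2,4,5,6,7,8} 6  {3,4,5,6,7,8} 12
  7 to go: {0,3,4,5,6,7,8} 22  {1,2,4,5,6,7,8} 7  {2,3,4,5,6,7,8} 18
  if 0:a drops first: 25 orders
  if 1:e drops first: 40 orders
heap linearizations: 65

65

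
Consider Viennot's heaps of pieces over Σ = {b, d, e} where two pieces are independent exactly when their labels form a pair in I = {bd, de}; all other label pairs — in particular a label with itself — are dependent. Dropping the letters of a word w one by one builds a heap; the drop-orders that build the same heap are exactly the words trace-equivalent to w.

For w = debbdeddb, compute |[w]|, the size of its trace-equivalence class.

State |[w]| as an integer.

#0=d has no predecessor
#1=e has no predecessor
#2=b depends on [1:e]
#3=b depends on [2:b]
#4=d depends on [0:d]
#5=e depends on [3:b]
#6=d depends on [4:d]
#7=d depends on [6:d]
#8=b depends on [5:e]
sources: [0:d, 1:e]
N(rest) = Σ N(rest − s) over sources s of rest; N(one piece) = 1:
  size 1 → [7]=1  [8]=1
  size 2 → [5,8]=1  [6,7]=1  [7,8]=2
  size 3 → [3,5,8]=1  [4,6,7]=1  [5,7,8]=3  [6,7,8]=3
  size 4 → [0,4,6,7]=1  [2,3,5,8]=1  [3,5,7,8]=4  [4,6,7,8]=4  [5,6,7,8]=6
  size 5 → [0,4,6,7,8]=5  [1,2,3,5,8]=1  [2,3,5,7,8]=5  [3,5,6,7,8]=10  [4,5,6,7,8]=10
  size 6 → [0,4,5,6,7,8]=15  [1,2,3,5,7,8]=6  [2,3,5,6,7,8]=15  [3,4,5,6,7,8]=20
  size 7 → [0,3,4,5,6,7,8]=35  [1,2,3,5,6,7,8]=21  [2,3,4,5,6,7,8]=35
  first=0(d) contributes 56
  first=1(e) contributes 70
|[w]| = 126

126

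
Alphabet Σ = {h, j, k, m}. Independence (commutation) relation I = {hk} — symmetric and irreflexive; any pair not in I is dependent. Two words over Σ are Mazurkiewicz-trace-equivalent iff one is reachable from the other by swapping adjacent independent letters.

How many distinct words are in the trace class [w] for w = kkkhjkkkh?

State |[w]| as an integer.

drop 0:k onto floor
drop 1:k onto {0:k}
drop 2:k onto {1:k}
drop 3:h onto floor
drop 4:j onto {2:k, 3:h}
drop 5:k onto {4:j}
drop 6:k onto {5:k}
drop 7:k onto {6:k}
drop 8:h onto {4:j}
ground layer = {0:k, 3:h}
drop-orders for the pieces not yet dropped (sum over which currently-grounded one goes next):
  1 to go: {7} 1  {8} 1
  2 to go: {6,7} 1  {7,8} 2
  3 to go: {5,6,7} 1  {6,7,8} 3
  4 to go: {5,6,7,8} 4
  5 to go: {4,5,6,7,8} 4
  6 to go: {2,4,5,6,7,8} 4  {3,4,5,6,7,8} 4
  7 to go: {1,2,4,5,6,7,8} 4  {2,3,4,5,6,7,8} 8
  if 0:k drops first: 12 orders
  if 3:h drops first: 4 orders
heap linearizations: 16

16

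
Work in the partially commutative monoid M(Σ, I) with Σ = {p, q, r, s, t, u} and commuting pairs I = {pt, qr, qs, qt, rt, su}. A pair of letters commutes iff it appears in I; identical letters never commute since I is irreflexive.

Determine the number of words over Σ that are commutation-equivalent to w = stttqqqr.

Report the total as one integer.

224

0(s) covers ∅
1(t) covers 0:s
2(t) covers 1:t
3(t) covers 2:t
4(q) covers ∅
5(q) covers 4:q
6(q) covers 5:q
7(r) covers 0:s
floor of heap: 0:s, 4:q
completions by unplaced set U, small U first (add the entries for U minus each lowest piece of U):
  |U|=1: {3}:1  {6}:1  {7}:1
  |U|=2: {2,3}:1  {3,6}:2  {3,7}:2  {5,6}:1  {6,7}:2
  |U|=3: {1,2,3}:1  {2,3,6}:3  {2,3,7}:3  {3,5,6}:3  {3,6,7}:6  {4,5,6}:1  {5,6,7}:3
  |U|=4: {1,2,3,6}:4  {1,2,3,7}:4  {2,3,5,6}:6  {2,3,6,7}:12  {3,4,5,6}:4  {3,5,6,7}:12  {4,5,6,7}:4
  |U|=5: {0,1,2,3,7}:4  {1,2,3,5,6}:10  {1,2,3,6,7}:20  {2,3,4,5,6}:10  {2,3,5,6,7}:30  {3,4,5,6,7}:20
  |U|=6: {0,1,2,3,6,7}:24  {1,2,3,4,5,6}:20  {1,2,3,5,6,7}:60  {2,3,4,5,6,7}:60
  start at 0(s): 140
  start at 4(q): 84
sum over floor = 224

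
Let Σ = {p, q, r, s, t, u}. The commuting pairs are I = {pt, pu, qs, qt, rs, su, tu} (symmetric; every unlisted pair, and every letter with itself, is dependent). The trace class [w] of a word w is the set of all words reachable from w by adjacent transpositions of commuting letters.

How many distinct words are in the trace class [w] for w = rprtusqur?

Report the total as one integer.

piece 0:r — minimal
piece 1:p rests on {0:r}
piece 2:r rests on {1:p}
piece 3:t rests on {2:r}
piece 4:u rests on {2:r}
piece 5:s rests on {3:t}
piece 6:q rests on {4:u}
piece 7:u rests on {6:q}
piece 8:r rests on {3:t, 7:u}
minimal pieces: {0:r}
ways to finish when only these pieces remain (= sum over removing one remaining piece with nothing left below it):
  1 left: {5}→1  {8}→1
  2 left: {5,8}→2  {7,8}→1
  3 left: {3,5,8}→2  {5,7,8}→3  {6,7,8}→1
  4 left: {3,5,7,8}→5  {4,6,7,8}→1  {5,6,7,8}→4
  5 left: {3,5,6,7,8}→9  {4,5,6,7,8}→5
  6 left: {3,4,5,6,7,8}→14
  7 left: {2,3,4,5,6,7,8}→14
  placing 0:r first → 14 extensions

14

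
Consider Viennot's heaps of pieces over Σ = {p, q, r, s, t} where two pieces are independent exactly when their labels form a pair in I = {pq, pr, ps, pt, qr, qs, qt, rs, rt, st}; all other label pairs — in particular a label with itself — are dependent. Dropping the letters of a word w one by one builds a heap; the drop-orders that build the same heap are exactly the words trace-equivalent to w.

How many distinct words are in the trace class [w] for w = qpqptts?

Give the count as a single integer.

630

0(q) covers ∅
1(p) covers ∅
2(q) covers 0:q
3(p) covers 1:p
4(t) covers ∅
5(t) covers 4:t
6(s) covers ∅
floor of heap: 0:q, 1:p, 4:t, 6:s
completions by unplaced set U, small U first (add the entries for U minus each lowest piece of U):
  |U|=1: {2}:1  {3}:1  {5}:1  {6}:1
  |U|=2: {0,2}:1  {1,3}:1  {2,3}:2  {2,5}:2  {2,6}:2  {3,5}:2  {3,6}:2  {4,5}:1  {5,6}:2
  |U|=3: {0,2,3}:3  {0,2,5}:3  {0,2,6}:3  {1,2,3}:3  {1,3,5}:3  {1,3,6}:3  {2,3,5}:6  {2,3,6}:6  {2,4,5}:3  {2,5,6}:6  {3,4,5}:3  {3,5,6}:6  {4,5,6}:3
  |U|=4: {0,1,2,3}:6  {0,2,3,5}:12  {0,2,3,6}:12  {0,2,4,5}:6  {0,2,5,6}:12  {1,2,3,5}:12  {1,2,3,6}:12  {1,3,4,5}:6  {1,3,5,6}:12  {2,3,4,5}:12  {2,3,5,6}:24  {2,4,5,6}:12  {3,4,5,6}:12
  |U|=5: {0,1,2,3,5}:30  {0,1,2,3,6}:30  {0,2,3,4,5}:30  {0,2,3,5,6}:60  {0,2,4,5,6}:30  {1,2,3,4,5}:30  {1,2,3,5,6}:60  {1,3,4,5,6}:30  {2,3,4,5,6}:60
  start at 0(q): 180
  start at 1(p): 180
  start at 4(t): 180
  start at 6(s): 90
sum over floor = 630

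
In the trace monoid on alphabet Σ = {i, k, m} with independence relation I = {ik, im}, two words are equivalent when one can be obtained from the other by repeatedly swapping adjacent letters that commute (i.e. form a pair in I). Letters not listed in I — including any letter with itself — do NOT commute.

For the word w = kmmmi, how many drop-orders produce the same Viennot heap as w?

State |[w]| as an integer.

5

piece 0:k — minimal
piece 1:m rests on {0:k}
piece 2:m rests on {1:m}
piece 3:m rests on {2:m}
piece 4:i — minimal
minimal pieces: {0:k, 4:i}
ways to finish when only these pieces remain (= sum over removing one remaining piece with nothing left below it):
  1 left: {3}→1  {4}→1
  2 left: {2,3}→1  {3,4}→2
  3 left: {1,2,3}→1  {2,3,4}→3
  placing 0:k first → 4 extensions
  placing 4:i first → 1 extensions
total linear extensions = 5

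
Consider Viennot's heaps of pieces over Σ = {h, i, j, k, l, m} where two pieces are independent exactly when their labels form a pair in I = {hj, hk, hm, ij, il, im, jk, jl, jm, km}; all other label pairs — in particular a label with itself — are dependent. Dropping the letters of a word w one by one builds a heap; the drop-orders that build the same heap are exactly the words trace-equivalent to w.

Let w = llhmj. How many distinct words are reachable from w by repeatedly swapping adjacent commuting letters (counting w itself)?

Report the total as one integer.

10

drop 0:l onto floor
drop 1:l onto {0:l}
drop 2:h onto {1:l}
drop 3:m onto {1:l}
drop 4:j onto floor
ground layer = {0:l, 4:j}
drop-orders for the pieces not yet dropped (sum over which currently-grounded one goes next):
  1 to go: {2} 1  {3} 1  {4} 1
  2 to go: {2,3} 2  {2,4} 2  {3,4} 2
  3 to go: {1,2,3} 2  {2,3,4} 6
  if 0:l drops first: 8 orders
  if 4:j drops first: 2 orders
heap linearizations: 10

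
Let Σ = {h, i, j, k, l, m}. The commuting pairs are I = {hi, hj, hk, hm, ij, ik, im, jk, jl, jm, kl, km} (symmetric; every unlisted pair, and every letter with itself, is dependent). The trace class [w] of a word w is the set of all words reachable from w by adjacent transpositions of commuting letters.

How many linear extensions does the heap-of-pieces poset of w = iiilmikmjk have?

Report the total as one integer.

1080

#0=i has no predecessor
#1=i depends on [0:i]
#2=i depends on [1:i]
#3=l depends on [2:i]
#4=m depends on [3:l]
#5=i depends on [3:l]
#6=k has no predecessor
#7=m depends on [4:m]
#8=j has no predecessor
#9=k depends on [6:k]
sources: [0:i, 6:k, 8:j]
N(rest) = Σ N(rest − s) over sources s of rest; N(one piece) = 1:
  size 1 → [5]=1  [7]=1  [8]=1  [9]=1
  size 2 → [4,7]=1  [5,7]=2  [5,8]=2  [5,9]=2  [6,9]=1  [7,8]=2  [7,9]=2  [8,9]=2
  size 3 → [4,5,7]=3  [4,7,8]=3  [4,7,9]=3  [5,6,9]=3  [5,7,8]=6  [5,7,9]=6  [5,8,9]=6  [6,7,9]=3  [6,8,9]=3  [7,8,9]=6
  size 4 → [3,4,5,7]=3  [4,5,7,8]=12  [4,5,7,9]=12  [4,6,7,9]=6  [4,7,8,9]=12  [5,6,7,9]=12  [5,6,8,9]=12  [5,7,8,9]=24  [6,7,8,9]=12
  size 5 → [2,3,4,5,7]=3  [3,4,5,7,8]=15  [3,4,5,7,9]=15  [4,5,6,7,9]=30  [4,5,7,8,9]=60  [4,6,7,8,9]=30  [5,6,7,8,9]=60
  size 6 → [1,2,3,4,5,7]=3  [2,3,4,5,7,8]=18  [2,3,4,5,7,9]=18  [3,4,5,6,7,9]=45  [3,4,5,7,8,9]=90  [4,5,6,7,8,9]=180
  size 7 → [0,1,2,3,4,5,7]=3  [1,2,3,4,5,7,8]=21  [1,2,3,4,5,7,9]=21  [2,3,4,5,6,7,9]=63  [2,3,4,5,7,8,9]=126  [3,4,5,6,7,8,9]=315
  size 8 → [0,1,2,3,4,5,7,8]=24  [0,1,2,3,4,5,7,9]=24  [1,2,3,4,5,6,7,9]=84  [1,2,3,4,5,7,8,9]=168  [2,3,4,5,6,7,8,9]=504
  first=0(i) contributes 756
  first=6(k) contributes 216
  first=8(j) contributes 108
|[w]| = 1080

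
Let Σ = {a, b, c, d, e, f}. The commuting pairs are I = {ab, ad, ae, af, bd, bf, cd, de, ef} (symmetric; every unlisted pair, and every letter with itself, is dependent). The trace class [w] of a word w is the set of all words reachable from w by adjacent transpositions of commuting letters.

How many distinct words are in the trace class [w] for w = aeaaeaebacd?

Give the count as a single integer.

piece 0:a — minimal
piece 1:e — minimal
piece 2:a rests on {0:a}
piece 3:a rests on {2:a}
piece 4:e rests on {1:e}
piece 5:a rests on {3:a}
piece 6:e rests on {4:e}
piece 7:b rests on {6:e}
piece 8:a rests on {5:a}
piece 9:c rests on {7:b, 8:a}
piece 10:d — minimal
minimal pieces: {0:a, 1:e, 10:d}
ways to finish when only these pieces remain (= sum over removing one remaining piece with nothing left below it):
  1 left: {9}→1  {10}→1
  2 left: {7,9}→1  {8,9}→1  {9,10}→2
  3 left: {5,8,9}→1  {6,7,9}→1  {7,8,9}→2  {7,9,10}→3  {8,9,10}→3
  4 left: {3,5,8,9}→1  {4,6,7,9}→1  {5,7,8,9}→3  {5,8,9,10}→4  {6,7,8,9}→3  {6,7,9,10}→4  {7,8,9,10}→8
  5 left: {1,4,6,7,9}→1  {2,3,5,8,9}→1  {3,5,7,8,9}→4  {3,5,8,9,10}→5  {4,6,7,8,9}→4  {4,6,7,9,10}→5  {5,6,7,8,9}→6  {5,7,8,9,10}→15  {6,7,8,9,10}→15
  6 left: {0,2,3,5,8,9}→1  {1,4,6,7,8,9}→5  {1,4,6,7,9,10}→6  {2,3,5,7,8,9}→5  {2,3,5,8,9,10}→6  {3,5,6,7,8,9}→10  {3,5,7,8,9,10}→24  {4,5,6,7,8,9}→10  {4,6,7,8,9,10}→24  {5,6,7,8,9,10}→36
  7 left: {0,2,3,5,7,8,9}→6  {0,2,3,5,8,9,10}→7  {1,4,5,6,7,8,9}→15  {1,4,6,7,8,9,10}→35  {2,3,5,6,7,8,9}→15  {2,3,5,7,8,9,10}→35  {3,4,5,6,7,8,9}→20  {3,5,6,7,8,9,10}→70  {4,5,6,7,8,9,10}→70
  8 left: {0,2,3,5,6,7,8,9}→21  {0,2,3,5,7,8,9,10}→48  {1,3,4,5,6,7,8,9}→35  {1,4,5,6,7,8,9,10}→120  {2,3,4,5,6,7,8,9}→35  {2,3,5,6,7,8,9,10}→120  {3,4,5,6,7,8,9,10}→160
  9 left: {0,2,3,4,5,6,7,8,9}→56  {0,2,3,5,6,7,8,9,10}→189  {1,2,3,4,5,6,7,8,9}→70  {1,3,4,5,6,7,8,9,10}→315  {2,3,4,5,6,7,8,9,10}→315
  placing 0:a first → 700 extensions
  placing 1:e first → 560 extensions
  placing 10:d first → 126 extensions
total linear extensions = 1386

1386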